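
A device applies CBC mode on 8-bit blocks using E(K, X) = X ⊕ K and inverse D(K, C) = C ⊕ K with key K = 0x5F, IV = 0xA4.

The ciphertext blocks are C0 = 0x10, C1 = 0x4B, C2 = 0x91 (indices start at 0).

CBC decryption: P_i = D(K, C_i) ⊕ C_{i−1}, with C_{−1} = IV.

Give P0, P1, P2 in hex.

P0: D(K, 0x10) = 0x4F; 0x4F ⊕ 0xA4 = 0xEB.
P1: D(K, 0x4B) = 0x14; 0x14 ⊕ 0x10 = 0x04.
P2: D(K, 0x91) = 0xCE; 0xCE ⊕ 0x4B = 0x85.

P0 = 0xEB, P1 = 0x04, P2 = 0x85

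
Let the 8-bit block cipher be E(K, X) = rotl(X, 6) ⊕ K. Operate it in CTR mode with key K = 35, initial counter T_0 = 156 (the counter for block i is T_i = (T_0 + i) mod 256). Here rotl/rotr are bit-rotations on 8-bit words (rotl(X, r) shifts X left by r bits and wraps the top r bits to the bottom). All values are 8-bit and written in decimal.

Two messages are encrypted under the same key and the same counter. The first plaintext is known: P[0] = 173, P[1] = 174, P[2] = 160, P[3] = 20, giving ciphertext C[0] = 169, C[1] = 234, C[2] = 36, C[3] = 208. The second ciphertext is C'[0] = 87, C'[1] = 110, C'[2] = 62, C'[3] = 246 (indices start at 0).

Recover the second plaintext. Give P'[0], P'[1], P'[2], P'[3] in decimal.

In CTR with a reused counter, both messages share the same keystream S_i, so C_i ⊕ C'_i = P_i ⊕ P'_i and thus P'_i = P_i ⊕ C_i ⊕ C'_i.
P'[0]: 173 ⊕ 169 ⊕ 87 = 83.
P'[1]: 174 ⊕ 234 ⊕ 110 = 42.
P'[2]: 160 ⊕ 36 ⊕ 62 = 186.
P'[3]: 20 ⊕ 208 ⊕ 246 = 50.

P'[0] = 83, P'[1] = 42, P'[2] = 186, P'[3] = 50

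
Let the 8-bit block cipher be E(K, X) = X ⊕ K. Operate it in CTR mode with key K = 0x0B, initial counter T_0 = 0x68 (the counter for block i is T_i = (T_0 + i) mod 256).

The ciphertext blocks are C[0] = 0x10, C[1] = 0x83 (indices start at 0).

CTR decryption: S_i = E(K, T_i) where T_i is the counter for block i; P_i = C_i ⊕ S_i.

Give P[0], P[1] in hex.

P[0] = 0x73, P[1] = 0xE1

P[0]: T = 0x68, S = E(K, T) = 0x63; 0x10 ⊕ 0x63 = 0x73.
P[1]: T = 0x69, S = E(K, T) = 0x62; 0x83 ⊕ 0x62 = 0xE1.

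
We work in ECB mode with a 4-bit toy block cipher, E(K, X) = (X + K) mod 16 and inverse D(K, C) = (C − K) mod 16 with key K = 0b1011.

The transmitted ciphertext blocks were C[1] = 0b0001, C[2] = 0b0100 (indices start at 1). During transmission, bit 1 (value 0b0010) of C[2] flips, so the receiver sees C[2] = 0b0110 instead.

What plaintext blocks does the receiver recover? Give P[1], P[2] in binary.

ECB decryption: P_i = D(K, C_i).
Only C[2] changed, to 0b0110. In ECB, a change in C_i affects only P_i. Decrypting the received ciphertext:
P[1]: D(K, 0b0001) = 0b0110.
P[2]: D(K, 0b0110) = 0b1011.
Blocks that differ from the original plaintext: P[2].

P[1] = 0b0110, P[2] = 0b1011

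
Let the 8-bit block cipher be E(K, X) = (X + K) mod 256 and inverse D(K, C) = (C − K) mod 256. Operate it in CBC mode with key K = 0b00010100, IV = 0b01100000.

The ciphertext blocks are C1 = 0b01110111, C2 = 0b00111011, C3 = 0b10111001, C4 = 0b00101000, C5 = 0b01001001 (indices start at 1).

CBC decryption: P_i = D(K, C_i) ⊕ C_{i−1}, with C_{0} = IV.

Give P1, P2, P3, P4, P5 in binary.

P1 = 0b00000011, P2 = 0b01010000, P3 = 0b10011110, P4 = 0b10101101, P5 = 0b00011101

P1: D(K, 0b01110111) = 0b01100011; 0b01100011 ⊕ 0b01100000 = 0b00000011.
P2: D(K, 0b00111011) = 0b00100111; 0b00100111 ⊕ 0b01110111 = 0b01010000.
P3: D(K, 0b10111001) = 0b10100101; 0b10100101 ⊕ 0b00111011 = 0b10011110.
P4: D(K, 0b00101000) = 0b00010100; 0b00010100 ⊕ 0b10111001 = 0b10101101.
P5: D(K, 0b01001001) = 0b00110101; 0b00110101 ⊕ 0b00101000 = 0b00011101.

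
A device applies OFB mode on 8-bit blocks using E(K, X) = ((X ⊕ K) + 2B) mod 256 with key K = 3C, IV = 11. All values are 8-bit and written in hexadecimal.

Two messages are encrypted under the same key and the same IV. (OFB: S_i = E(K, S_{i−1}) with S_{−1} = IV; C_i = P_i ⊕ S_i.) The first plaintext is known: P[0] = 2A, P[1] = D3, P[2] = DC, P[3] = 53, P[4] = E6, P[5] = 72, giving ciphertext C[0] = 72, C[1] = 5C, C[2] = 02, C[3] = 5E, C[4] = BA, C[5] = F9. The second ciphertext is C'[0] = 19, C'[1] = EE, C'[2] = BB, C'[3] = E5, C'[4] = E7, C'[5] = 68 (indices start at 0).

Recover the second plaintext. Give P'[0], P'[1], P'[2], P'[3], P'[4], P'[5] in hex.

P'[0] = 41, P'[1] = 61, P'[2] = 65, P'[3] = E8, P'[4] = BB, P'[5] = E3

In OFB with a reused IV, both messages share the same keystream S_i, so C_i ⊕ C'_i = P_i ⊕ P'_i and thus P'_i = P_i ⊕ C_i ⊕ C'_i.
P'[0]: 2A ⊕ 72 ⊕ 19 = 41.
P'[1]: D3 ⊕ 5C ⊕ EE = 61.
P'[2]: DC ⊕ 02 ⊕ BB = 65.
P'[3]: 53 ⊕ 5E ⊕ E5 = E8.
P'[4]: E6 ⊕ BA ⊕ E7 = BB.
P'[5]: 72 ⊕ F9 ⊕ 68 = E3.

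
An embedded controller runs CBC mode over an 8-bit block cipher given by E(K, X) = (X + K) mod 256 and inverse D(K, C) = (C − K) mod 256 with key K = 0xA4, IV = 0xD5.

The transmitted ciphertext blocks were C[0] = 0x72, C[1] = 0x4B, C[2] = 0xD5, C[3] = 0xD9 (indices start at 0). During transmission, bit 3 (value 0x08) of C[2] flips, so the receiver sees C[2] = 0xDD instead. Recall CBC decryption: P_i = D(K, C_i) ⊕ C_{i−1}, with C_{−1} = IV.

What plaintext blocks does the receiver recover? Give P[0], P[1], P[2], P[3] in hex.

P[0] = 0x1B, P[1] = 0xD5, P[2] = 0x72, P[3] = 0xE8

Only C[2] changed, to 0xDD. In CBC, a change in C_i garbles P_i and flips the same bit in P_{i+1}. Decrypting the received ciphertext:
P[0]: D(K, 0x72) = 0xCE; 0xCE ⊕ 0xD5 = 0x1B.
P[1]: D(K, 0x4B) = 0xA7; 0xA7 ⊕ 0x72 = 0xD5.
P[2]: D(K, 0xDD) = 0x39; 0x39 ⊕ 0x4B = 0x72.
P[3]: D(K, 0xD9) = 0x35; 0x35 ⊕ 0xDD = 0xE8.
Blocks that differ from the original plaintext: P[2], P[3].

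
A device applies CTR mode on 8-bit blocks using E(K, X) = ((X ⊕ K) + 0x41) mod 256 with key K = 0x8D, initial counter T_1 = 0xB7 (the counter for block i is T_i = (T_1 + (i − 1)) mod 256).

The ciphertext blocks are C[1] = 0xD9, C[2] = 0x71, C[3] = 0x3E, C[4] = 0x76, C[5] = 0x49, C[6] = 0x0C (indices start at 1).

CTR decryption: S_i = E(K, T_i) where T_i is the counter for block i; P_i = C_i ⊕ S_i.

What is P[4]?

P[4]: T = 0xBA, S = E(K, T) = 0x78; 0x76 ⊕ 0x78 = 0x0E.

P[4] = 0x0E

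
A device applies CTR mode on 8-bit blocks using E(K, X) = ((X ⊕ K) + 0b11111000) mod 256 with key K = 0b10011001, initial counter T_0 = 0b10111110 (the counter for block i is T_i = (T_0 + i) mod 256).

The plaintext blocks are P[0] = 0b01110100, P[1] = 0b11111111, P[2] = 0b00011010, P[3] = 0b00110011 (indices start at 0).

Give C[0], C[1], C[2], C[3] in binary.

C[0] = 0b01101011, C[1] = 0b11100001, C[2] = 0b01001011, C[3] = 0b01100011

CTR encryption: S_i = E(K, T_i) where T_i is the counter for block i; C_i = P_i ⊕ S_i.
C[0]: T = 0b10111110, S = E(K, T) = 0b00011111; 0b01110100 ⊕ 0b00011111 = 0b01101011.
C[1]: T = 0b10111111, S = E(K, T) = 0b00011110; 0b11111111 ⊕ 0b00011110 = 0b11100001.
C[2]: T = 0b11000000, S = E(K, T) = 0b01010001; 0b00011010 ⊕ 0b01010001 = 0b01001011.
C[3]: T = 0b11000001, S = E(K, T) = 0b01010000; 0b00110011 ⊕ 0b01010000 = 0b01100011.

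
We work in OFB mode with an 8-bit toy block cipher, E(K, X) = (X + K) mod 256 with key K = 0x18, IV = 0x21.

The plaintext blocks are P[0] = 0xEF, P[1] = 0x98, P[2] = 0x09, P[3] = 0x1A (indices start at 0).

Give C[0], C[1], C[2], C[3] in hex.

C[0] = 0xD6, C[1] = 0xC9, C[2] = 0x60, C[3] = 0x9B

OFB encryption: S_i = E(K, S_{i−1}) with S_{−1} = IV; C_i = P_i ⊕ S_i.
C[0]: S = E(K, 0x21) = 0x39; 0xEF ⊕ 0x39 = 0xD6.
C[1]: S = E(K, 0x39) = 0x51; 0x98 ⊕ 0x51 = 0xC9.
C[2]: S = E(K, 0x51) = 0x69; 0x09 ⊕ 0x69 = 0x60.
C[3]: S = E(K, 0x69) = 0x81; 0x1A ⊕ 0x81 = 0x9B.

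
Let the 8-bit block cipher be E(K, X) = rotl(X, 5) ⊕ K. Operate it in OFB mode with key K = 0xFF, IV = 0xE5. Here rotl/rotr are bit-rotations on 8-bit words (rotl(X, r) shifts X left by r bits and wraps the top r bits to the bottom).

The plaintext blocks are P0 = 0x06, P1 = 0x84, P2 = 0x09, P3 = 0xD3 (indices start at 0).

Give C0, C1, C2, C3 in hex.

OFB encryption: S_i = E(K, S_{i−1}) with S_{−1} = IV; C_i = P_i ⊕ S_i.
C0: S = E(K, 0xE5) = 0x43; 0x06 ⊕ 0x43 = 0x45.
C1: S = E(K, 0x43) = 0x97; 0x84 ⊕ 0x97 = 0x13.
C2: S = E(K, 0x97) = 0x0D; 0x09 ⊕ 0x0D = 0x04.
C3: S = E(K, 0x0D) = 0x5E; 0xD3 ⊕ 0x5E = 0x8D.

C0 = 0x45, C1 = 0x13, C2 = 0x04, C3 = 0x8D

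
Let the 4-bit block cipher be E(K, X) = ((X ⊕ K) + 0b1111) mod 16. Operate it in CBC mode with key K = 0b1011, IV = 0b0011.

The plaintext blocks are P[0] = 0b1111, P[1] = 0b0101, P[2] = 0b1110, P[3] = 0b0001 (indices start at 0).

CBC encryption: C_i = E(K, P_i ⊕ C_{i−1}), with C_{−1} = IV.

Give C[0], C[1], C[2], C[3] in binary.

C[0]: P[0] ⊕ 0b0011 = 0b1100; E(K, 0b1100) = 0b0110.
C[1]: P[1] ⊕ 0b0110 = 0b0011; E(K, 0b0011) = 0b0111.
C[2]: P[2] ⊕ 0b0111 = 0b1001; E(K, 0b1001) = 0b0001.
C[3]: P[3] ⊕ 0b0001 = 0b0000; E(K, 0b0000) = 0b1010.

C[0] = 0b0110, C[1] = 0b0111, C[2] = 0b0001, C[3] = 0b1010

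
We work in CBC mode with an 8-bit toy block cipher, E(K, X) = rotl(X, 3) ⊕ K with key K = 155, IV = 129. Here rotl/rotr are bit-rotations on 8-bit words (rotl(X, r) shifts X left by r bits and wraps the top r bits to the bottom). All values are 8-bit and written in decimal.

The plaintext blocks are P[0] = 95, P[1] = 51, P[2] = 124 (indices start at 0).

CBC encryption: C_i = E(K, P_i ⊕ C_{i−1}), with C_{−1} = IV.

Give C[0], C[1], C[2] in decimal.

C[0] = 109, C[1] = 105, C[2] = 51

C[0]: P[0] ⊕ 129 = 222; E(K, 222) = 109.
C[1]: P[1] ⊕ 109 = 94; E(K, 94) = 105.
C[2]: P[2] ⊕ 105 = 21; E(K, 21) = 51.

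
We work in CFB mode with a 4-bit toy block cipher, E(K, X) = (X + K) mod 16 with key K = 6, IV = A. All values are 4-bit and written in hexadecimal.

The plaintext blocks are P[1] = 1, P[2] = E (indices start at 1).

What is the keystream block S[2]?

7

CFB encryption: C_i = P_i ⊕ E(K, C_{i−1}), with C_{0} = IV.
C[1]: E(K, A) = 0; 1 ⊕ 0 = 1.
C[2]: E(K, 1) = 7; E ⊕ 7 = 9.
So S[2] = 7.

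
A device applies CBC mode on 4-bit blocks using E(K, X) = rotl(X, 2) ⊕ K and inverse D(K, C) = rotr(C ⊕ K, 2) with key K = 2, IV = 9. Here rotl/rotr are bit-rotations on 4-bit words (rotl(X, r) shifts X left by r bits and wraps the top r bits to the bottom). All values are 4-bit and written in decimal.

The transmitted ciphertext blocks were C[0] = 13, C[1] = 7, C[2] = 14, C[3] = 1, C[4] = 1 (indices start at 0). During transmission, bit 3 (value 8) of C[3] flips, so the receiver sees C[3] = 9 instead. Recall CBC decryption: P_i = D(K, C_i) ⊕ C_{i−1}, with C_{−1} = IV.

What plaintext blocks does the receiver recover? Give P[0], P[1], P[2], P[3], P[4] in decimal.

Only C[3] changed, to 9. In CBC, a change in C_i garbles P_i and flips the same bit in P_{i+1}. Decrypting the received ciphertext:
P[0]: D(K, 13) = 15; 15 ⊕ 9 = 6.
P[1]: D(K, 7) = 5; 5 ⊕ 13 = 8.
P[2]: D(K, 14) = 3; 3 ⊕ 7 = 4.
P[3]: D(K, 9) = 14; 14 ⊕ 14 = 0.
P[4]: D(K, 1) = 12; 12 ⊕ 9 = 5.
Blocks that differ from the original plaintext: P[3], P[4].

P[0] = 6, P[1] = 8, P[2] = 4, P[3] = 0, P[4] = 5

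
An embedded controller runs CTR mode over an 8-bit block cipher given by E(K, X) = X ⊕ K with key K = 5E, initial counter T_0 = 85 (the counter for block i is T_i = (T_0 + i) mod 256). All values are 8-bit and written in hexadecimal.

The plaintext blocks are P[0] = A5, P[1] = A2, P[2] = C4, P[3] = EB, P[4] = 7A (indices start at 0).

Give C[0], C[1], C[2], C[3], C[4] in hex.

CTR encryption: S_i = E(K, T_i) where T_i is the counter for block i; C_i = P_i ⊕ S_i.
C[0]: T = 85, S = E(K, T) = DB; A5 ⊕ DB = 7E.
C[1]: T = 86, S = E(K, T) = D8; A2 ⊕ D8 = 7A.
C[2]: T = 87, S = E(K, T) = D9; C4 ⊕ D9 = 1D.
C[3]: T = 88, S = E(K, T) = D6; EB ⊕ D6 = 3D.
C[4]: T = 89, S = E(K, T) = D7; 7A ⊕ D7 = AD.

C[0] = 7E, C[1] = 7A, C[2] = 1D, C[3] = 3D, C[4] = AD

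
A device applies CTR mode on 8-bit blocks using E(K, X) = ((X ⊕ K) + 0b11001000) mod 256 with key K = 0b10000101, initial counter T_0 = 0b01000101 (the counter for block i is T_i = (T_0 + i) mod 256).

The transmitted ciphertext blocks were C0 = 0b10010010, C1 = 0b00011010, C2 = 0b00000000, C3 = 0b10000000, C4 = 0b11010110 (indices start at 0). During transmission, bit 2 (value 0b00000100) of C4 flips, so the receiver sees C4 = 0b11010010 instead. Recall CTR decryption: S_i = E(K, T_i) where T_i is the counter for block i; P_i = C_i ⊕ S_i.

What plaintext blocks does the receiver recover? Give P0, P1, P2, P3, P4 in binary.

P0 = 0b00011010, P1 = 0b10010001, P2 = 0b10001010, P3 = 0b00010101, P4 = 0b01000110

Only C4 changed, to 0b11010010. In CTR, a change in C_i flips the same bit in P_i only; the keystream is unaffected. Decrypting the received ciphertext:
P0: T = 0b01000101, S = E(K, T) = 0b10001000; 0b10010010 ⊕ 0b10001000 = 0b00011010.
P1: T = 0b01000110, S = E(K, T) = 0b10001011; 0b00011010 ⊕ 0b10001011 = 0b10010001.
P2: T = 0b01000111, S = E(K, T) = 0b10001010; 0b00000000 ⊕ 0b10001010 = 0b10001010.
P3: T = 0b01001000, S = E(K, T) = 0b10010101; 0b10000000 ⊕ 0b10010101 = 0b00010101.
P4: T = 0b01001001, S = E(K, T) = 0b10010100; 0b11010010 ⊕ 0b10010100 = 0b01000110.
Blocks that differ from the original plaintext: P4.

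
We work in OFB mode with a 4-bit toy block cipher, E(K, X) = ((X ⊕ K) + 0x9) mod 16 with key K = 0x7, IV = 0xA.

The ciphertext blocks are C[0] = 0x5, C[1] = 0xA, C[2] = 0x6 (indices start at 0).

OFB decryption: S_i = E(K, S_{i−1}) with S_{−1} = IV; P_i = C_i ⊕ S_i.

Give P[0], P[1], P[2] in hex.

P[0]: S = E(K, 0xA) = 0x6; 0x5 ⊕ 0x6 = 0x3.
P[1]: S = E(K, 0x6) = 0xA; 0xA ⊕ 0xA = 0x0.
P[2]: S = E(K, 0xA) = 0x6; 0x6 ⊕ 0x6 = 0x0.

P[0] = 0x3, P[1] = 0x0, P[2] = 0x0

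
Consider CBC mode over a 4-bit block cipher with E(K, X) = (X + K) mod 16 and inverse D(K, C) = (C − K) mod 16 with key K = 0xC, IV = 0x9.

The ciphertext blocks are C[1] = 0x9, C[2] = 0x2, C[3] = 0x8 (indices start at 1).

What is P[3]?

P[3] = 0xE

CBC decryption: P_i = D(K, C_i) ⊕ C_{i−1}, with C_{0} = IV.
P[3]: D(K, 0x8) = 0xC; 0xC ⊕ 0x2 = 0xE.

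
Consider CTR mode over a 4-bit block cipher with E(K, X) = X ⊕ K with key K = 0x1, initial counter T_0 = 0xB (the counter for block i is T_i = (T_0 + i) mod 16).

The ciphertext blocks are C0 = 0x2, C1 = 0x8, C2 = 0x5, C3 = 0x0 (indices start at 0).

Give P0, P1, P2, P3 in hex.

CTR decryption: S_i = E(K, T_i) where T_i is the counter for block i; P_i = C_i ⊕ S_i.
P0: T = 0xB, S = E(K, T) = 0xA; 0x2 ⊕ 0xA = 0x8.
P1: T = 0xC, S = E(K, T) = 0xD; 0x8 ⊕ 0xD = 0x5.
P2: T = 0xD, S = E(K, T) = 0xC; 0x5 ⊕ 0xC = 0x9.
P3: T = 0xE, S = E(K, T) = 0xF; 0x0 ⊕ 0xF = 0xF.

P0 = 0x8, P1 = 0x5, P2 = 0x9, P3 = 0xF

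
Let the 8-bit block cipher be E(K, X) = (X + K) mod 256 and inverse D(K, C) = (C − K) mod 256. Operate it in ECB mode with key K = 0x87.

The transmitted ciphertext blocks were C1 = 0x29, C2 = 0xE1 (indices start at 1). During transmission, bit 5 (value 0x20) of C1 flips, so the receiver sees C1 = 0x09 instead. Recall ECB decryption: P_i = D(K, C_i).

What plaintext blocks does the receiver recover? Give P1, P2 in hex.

P1 = 0x82, P2 = 0x5A

Only C1 changed, to 0x09. In ECB, a change in C_i affects only P_i. Decrypting the received ciphertext:
P1: D(K, 0x09) = 0x82.
P2: D(K, 0xE1) = 0x5A.
Blocks that differ from the original plaintext: P1.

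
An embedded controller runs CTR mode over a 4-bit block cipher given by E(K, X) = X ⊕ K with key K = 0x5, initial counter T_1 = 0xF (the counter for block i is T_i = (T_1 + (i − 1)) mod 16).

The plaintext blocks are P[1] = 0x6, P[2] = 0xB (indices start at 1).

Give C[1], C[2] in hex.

CTR encryption: S_i = E(K, T_i) where T_i is the counter for block i; C_i = P_i ⊕ S_i.
C[1]: T = 0xF, S = E(K, T) = 0xA; 0x6 ⊕ 0xA = 0xC.
C[2]: T = 0x0, S = E(K, T) = 0x5; 0xB ⊕ 0x5 = 0xE.

C[1] = 0xC, C[2] = 0xE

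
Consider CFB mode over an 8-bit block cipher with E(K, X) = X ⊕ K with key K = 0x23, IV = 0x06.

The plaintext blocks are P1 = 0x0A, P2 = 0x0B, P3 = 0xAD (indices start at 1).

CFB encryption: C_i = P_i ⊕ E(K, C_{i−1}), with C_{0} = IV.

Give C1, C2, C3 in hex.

C1 = 0x2F, C2 = 0x07, C3 = 0x89

C1: E(K, 0x06) = 0x25; 0x0A ⊕ 0x25 = 0x2F.
C2: E(K, 0x2F) = 0x0C; 0x0B ⊕ 0x0C = 0x07.
C3: E(K, 0x07) = 0x24; 0xAD ⊕ 0x24 = 0x89.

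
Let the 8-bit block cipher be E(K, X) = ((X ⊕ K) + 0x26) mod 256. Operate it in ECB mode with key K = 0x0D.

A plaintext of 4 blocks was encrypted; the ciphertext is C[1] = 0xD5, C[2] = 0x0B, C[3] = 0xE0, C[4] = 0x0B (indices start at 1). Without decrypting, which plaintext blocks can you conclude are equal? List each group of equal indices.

ECB encrypts each block independently with the same key, so equal ciphertext blocks imply equal plaintext blocks.
C[2] = C[4] = 0x0B, so P[2] = P[4].

P[2] = P[4]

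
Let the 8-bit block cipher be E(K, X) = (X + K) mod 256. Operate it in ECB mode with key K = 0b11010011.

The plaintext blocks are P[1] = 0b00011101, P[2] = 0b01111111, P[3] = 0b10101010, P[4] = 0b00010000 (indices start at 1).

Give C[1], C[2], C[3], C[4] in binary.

C[1] = 0b11110000, C[2] = 0b01010010, C[3] = 0b01111101, C[4] = 0b11100011

ECB encryption: C_i = E(K, P_i).
C[1]: E(K, 0b00011101) = 0b11110000.
C[2]: E(K, 0b01111111) = 0b01010010.
C[3]: E(K, 0b10101010) = 0b01111101.
C[4]: E(K, 0b00010000) = 0b11100011.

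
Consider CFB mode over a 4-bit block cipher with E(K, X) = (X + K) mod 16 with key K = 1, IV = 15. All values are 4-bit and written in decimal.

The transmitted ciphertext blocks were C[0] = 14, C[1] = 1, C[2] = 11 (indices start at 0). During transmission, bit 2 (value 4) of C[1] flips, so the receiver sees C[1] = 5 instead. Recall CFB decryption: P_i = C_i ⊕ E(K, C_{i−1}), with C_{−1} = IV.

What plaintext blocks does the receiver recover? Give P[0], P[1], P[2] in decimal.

P[0] = 14, P[1] = 10, P[2] = 13

Only C[1] changed, to 5. In CFB, a change in C_i flips the same bit in P_i and garbles P_{i+1}. Decrypting the received ciphertext:
P[0]: E(K, 15) = 0; 14 ⊕ 0 = 14.
P[1]: E(K, 14) = 15; 5 ⊕ 15 = 10.
P[2]: E(K, 5) = 6; 11 ⊕ 6 = 13.
Blocks that differ from the original plaintext: P[1], P[2].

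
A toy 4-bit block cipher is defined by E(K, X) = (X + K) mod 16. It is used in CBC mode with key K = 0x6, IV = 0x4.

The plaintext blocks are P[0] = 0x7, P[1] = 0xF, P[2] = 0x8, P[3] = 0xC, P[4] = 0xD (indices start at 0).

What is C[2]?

C[2] = 0xA

CBC encryption: C_i = E(K, P_i ⊕ C_{i−1}), with C_{−1} = IV.
C[0]: P[0] ⊕ 0x4 = 0x3; E(K, 0x3) = 0x9.
C[1]: P[1] ⊕ 0x9 = 0x6; E(K, 0x6) = 0xC.
C[2]: P[2] ⊕ 0xC = 0x4; E(K, 0x4) = 0xA.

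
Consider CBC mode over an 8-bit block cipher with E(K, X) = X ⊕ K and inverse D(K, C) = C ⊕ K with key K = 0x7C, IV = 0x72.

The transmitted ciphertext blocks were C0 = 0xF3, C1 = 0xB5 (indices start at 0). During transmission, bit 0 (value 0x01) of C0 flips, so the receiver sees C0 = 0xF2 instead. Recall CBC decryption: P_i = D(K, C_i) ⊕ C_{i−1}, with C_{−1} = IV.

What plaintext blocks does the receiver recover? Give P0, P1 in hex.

P0 = 0xFC, P1 = 0x3B

Only C0 changed, to 0xF2. In CBC, a change in C_i garbles P_i and flips the same bit in P_{i+1}. Decrypting the received ciphertext:
P0: D(K, 0xF2) = 0x8E; 0x8E ⊕ 0x72 = 0xFC.
P1: D(K, 0xB5) = 0xC9; 0xC9 ⊕ 0xF2 = 0x3B.
Blocks that differ from the original plaintext: P0, P1.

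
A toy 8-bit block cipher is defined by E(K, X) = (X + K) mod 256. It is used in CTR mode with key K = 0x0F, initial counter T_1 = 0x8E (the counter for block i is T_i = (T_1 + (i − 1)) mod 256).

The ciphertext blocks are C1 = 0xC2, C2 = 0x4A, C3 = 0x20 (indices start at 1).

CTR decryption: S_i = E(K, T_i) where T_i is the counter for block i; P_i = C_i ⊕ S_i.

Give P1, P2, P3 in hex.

P1 = 0x5F, P2 = 0xD4, P3 = 0xBF

P1: T = 0x8E, S = E(K, T) = 0x9D; 0xC2 ⊕ 0x9D = 0x5F.
P2: T = 0x8F, S = E(K, T) = 0x9E; 0x4A ⊕ 0x9E = 0xD4.
P3: T = 0x90, S = E(K, T) = 0x9F; 0x20 ⊕ 0x9F = 0xBF.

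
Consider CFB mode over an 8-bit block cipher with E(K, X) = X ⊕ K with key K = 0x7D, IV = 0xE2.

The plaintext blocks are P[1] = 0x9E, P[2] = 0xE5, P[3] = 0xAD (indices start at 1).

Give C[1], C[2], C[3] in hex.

C[1] = 0x01, C[2] = 0x99, C[3] = 0x49

CFB encryption: C_i = P_i ⊕ E(K, C_{i−1}), with C_{0} = IV.
C[1]: E(K, 0xE2) = 0x9F; 0x9E ⊕ 0x9F = 0x01.
C[2]: E(K, 0x01) = 0x7C; 0xE5 ⊕ 0x7C = 0x99.
C[3]: E(K, 0x99) = 0xE4; 0xAD ⊕ 0xE4 = 0x49.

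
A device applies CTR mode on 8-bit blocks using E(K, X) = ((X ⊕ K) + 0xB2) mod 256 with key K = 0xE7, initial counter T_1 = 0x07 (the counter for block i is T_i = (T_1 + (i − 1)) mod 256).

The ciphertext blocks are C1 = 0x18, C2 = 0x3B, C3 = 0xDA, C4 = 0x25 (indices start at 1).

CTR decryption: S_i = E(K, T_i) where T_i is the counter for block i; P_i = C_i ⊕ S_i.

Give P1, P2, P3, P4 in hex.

P1: T = 0x07, S = E(K, T) = 0x92; 0x18 ⊕ 0x92 = 0x8A.
P2: T = 0x08, S = E(K, T) = 0xA1; 0x3B ⊕ 0xA1 = 0x9A.
P3: T = 0x09, S = E(K, T) = 0xA0; 0xDA ⊕ 0xA0 = 0x7A.
P4: T = 0x0A, S = E(K, T) = 0x9F; 0x25 ⊕ 0x9F = 0xBA.

P1 = 0x8A, P2 = 0x9A, P3 = 0x7A, P4 = 0xBA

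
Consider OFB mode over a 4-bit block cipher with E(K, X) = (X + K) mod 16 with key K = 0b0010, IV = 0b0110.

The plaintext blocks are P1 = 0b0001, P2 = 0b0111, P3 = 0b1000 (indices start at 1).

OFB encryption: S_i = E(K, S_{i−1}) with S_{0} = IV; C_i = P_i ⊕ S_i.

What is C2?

C2 = 0b1101

C1: S = E(K, 0b0110) = 0b1000; 0b0001 ⊕ 0b1000 = 0b1001.
C2: S = E(K, 0b1000) = 0b1010; 0b0111 ⊕ 0b1010 = 0b1101.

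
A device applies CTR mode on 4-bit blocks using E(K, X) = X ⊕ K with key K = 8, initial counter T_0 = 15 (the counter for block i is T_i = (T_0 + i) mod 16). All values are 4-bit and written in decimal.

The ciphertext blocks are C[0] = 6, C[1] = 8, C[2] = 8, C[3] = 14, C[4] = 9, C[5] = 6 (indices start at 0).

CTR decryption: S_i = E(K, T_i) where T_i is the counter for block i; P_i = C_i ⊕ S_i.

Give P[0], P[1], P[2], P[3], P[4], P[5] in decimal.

P[0]: T = 15, S = E(K, T) = 7; 6 ⊕ 7 = 1.
P[1]: T = 0, S = E(K, T) = 8; 8 ⊕ 8 = 0.
P[2]: T = 1, S = E(K, T) = 9; 8 ⊕ 9 = 1.
P[3]: T = 2, S = E(K, T) = 10; 14 ⊕ 10 = 4.
P[4]: T = 3, S = E(K, T) = 11; 9 ⊕ 11 = 2.
P[5]: T = 4, S = E(K, T) = 12; 6 ⊕ 12 = 10.

P[0] = 1, P[1] = 0, P[2] = 1, P[3] = 4, P[4] = 2, P[5] = 10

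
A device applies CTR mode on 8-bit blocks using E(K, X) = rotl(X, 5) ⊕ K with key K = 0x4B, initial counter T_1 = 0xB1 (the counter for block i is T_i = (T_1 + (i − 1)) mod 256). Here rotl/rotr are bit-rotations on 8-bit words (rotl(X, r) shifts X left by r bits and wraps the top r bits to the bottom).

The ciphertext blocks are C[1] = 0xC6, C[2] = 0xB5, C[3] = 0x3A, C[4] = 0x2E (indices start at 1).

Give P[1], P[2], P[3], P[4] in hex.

CTR decryption: S_i = E(K, T_i) where T_i is the counter for block i; P_i = C_i ⊕ S_i.
P[1]: T = 0xB1, S = E(K, T) = 0x7D; 0xC6 ⊕ 0x7D = 0xBB.
P[2]: T = 0xB2, S = E(K, T) = 0x1D; 0xB5 ⊕ 0x1D = 0xA8.
P[3]: T = 0xB3, S = E(K, T) = 0x3D; 0x3A ⊕ 0x3D = 0x07.
P[4]: T = 0xB4, S = E(K, T) = 0xDD; 0x2E ⊕ 0xDD = 0xF3.

P[1] = 0xBB, P[2] = 0xA8, P[3] = 0x07, P[4] = 0xF3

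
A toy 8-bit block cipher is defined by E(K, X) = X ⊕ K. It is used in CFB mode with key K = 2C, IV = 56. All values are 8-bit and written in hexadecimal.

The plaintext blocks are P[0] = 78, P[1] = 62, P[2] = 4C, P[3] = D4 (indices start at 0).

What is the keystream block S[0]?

CFB encryption: C_i = P_i ⊕ E(K, C_{i−1}), with C_{−1} = IV.
C[0]: E(K, 56) = 7A; 78 ⊕ 7A = 02.
So S[0] = 7A.

7A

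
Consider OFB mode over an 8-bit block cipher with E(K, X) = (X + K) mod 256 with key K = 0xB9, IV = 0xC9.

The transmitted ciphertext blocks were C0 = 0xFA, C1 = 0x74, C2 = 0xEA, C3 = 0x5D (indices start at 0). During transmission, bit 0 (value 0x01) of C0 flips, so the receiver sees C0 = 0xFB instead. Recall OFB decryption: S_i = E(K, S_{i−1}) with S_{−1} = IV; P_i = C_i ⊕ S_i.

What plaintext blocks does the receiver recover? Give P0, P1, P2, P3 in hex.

P0 = 0x79, P1 = 0x4F, P2 = 0x1E, P3 = 0xF0

Only C0 changed, to 0xFB. In OFB, a change in C_i flips the same bit in P_i only; the keystream is unaffected. Decrypting the received ciphertext:
P0: S = E(K, 0xC9) = 0x82; 0xFB ⊕ 0x82 = 0x79.
P1: S = E(K, 0x82) = 0x3B; 0x74 ⊕ 0x3B = 0x4F.
P2: S = E(K, 0x3B) = 0xF4; 0xEA ⊕ 0xF4 = 0x1E.
P3: S = E(K, 0xF4) = 0xAD; 0x5D ⊕ 0xAD = 0xF0.
Blocks that differ from the original plaintext: P0.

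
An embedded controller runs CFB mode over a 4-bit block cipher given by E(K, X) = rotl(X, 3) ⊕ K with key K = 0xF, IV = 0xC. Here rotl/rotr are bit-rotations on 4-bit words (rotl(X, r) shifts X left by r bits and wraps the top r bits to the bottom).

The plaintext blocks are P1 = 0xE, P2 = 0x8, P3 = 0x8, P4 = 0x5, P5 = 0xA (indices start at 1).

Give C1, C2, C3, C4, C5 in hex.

C1 = 0x7, C2 = 0xC, C3 = 0x1, C4 = 0x2, C5 = 0x4

CFB encryption: C_i = P_i ⊕ E(K, C_{i−1}), with C_{0} = IV.
C1: E(K, 0xC) = 0x9; 0xE ⊕ 0x9 = 0x7.
C2: E(K, 0x7) = 0x4; 0x8 ⊕ 0x4 = 0xC.
C3: E(K, 0xC) = 0x9; 0x8 ⊕ 0x9 = 0x1.
C4: E(K, 0x1) = 0x7; 0x5 ⊕ 0x7 = 0x2.
C5: E(K, 0x2) = 0xE; 0xA ⊕ 0xE = 0x4.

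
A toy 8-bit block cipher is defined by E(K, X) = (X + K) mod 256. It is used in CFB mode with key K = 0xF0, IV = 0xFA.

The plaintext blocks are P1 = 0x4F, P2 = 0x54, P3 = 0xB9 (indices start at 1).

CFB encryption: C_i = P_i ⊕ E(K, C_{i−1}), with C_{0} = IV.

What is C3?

C1: E(K, 0xFA) = 0xEA; 0x4F ⊕ 0xEA = 0xA5.
C2: E(K, 0xA5) = 0x95; 0x54 ⊕ 0x95 = 0xC1.
C3: E(K, 0xC1) = 0xB1; 0xB9 ⊕ 0xB1 = 0x08.

C3 = 0x08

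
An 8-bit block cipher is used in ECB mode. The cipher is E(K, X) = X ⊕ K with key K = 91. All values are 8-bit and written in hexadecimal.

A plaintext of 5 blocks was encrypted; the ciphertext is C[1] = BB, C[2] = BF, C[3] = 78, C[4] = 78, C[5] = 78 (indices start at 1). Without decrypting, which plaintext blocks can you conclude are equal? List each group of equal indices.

P[3] = P[4] = P[5]

ECB encrypts each block independently with the same key, so equal ciphertext blocks imply equal plaintext blocks.
C[3] = C[4] = C[5] = 78, so P[3] = P[4] = P[5].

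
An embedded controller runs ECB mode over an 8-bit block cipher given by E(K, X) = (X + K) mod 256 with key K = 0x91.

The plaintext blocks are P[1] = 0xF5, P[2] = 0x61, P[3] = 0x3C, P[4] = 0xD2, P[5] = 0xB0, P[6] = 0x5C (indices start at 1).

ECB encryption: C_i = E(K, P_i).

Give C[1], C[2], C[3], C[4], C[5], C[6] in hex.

C[1]: E(K, 0xF5) = 0x86.
C[2]: E(K, 0x61) = 0xF2.
C[3]: E(K, 0x3C) = 0xCD.
C[4]: E(K, 0xD2) = 0x63.
C[5]: E(K, 0xB0) = 0x41.
C[6]: E(K, 0x5C) = 0xED.

C[1] = 0x86, C[2] = 0xF2, C[3] = 0xCD, C[4] = 0x63, C[5] = 0x41, C[6] = 0xED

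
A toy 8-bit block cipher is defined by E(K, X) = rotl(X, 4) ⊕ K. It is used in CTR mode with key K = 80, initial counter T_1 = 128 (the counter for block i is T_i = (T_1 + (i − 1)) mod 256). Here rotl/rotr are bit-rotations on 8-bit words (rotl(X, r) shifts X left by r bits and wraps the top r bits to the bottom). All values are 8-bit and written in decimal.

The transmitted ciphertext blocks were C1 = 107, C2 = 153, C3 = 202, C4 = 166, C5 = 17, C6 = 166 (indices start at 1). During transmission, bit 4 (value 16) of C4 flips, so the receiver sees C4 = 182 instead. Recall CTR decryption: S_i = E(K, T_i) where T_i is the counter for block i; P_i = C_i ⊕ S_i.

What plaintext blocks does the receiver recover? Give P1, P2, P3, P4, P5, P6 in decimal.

Only C4 changed, to 182. In CTR, a change in C_i flips the same bit in P_i only; the keystream is unaffected. Decrypting the received ciphertext:
P1: T = 128, S = E(K, T) = 88; 107 ⊕ 88 = 51.
P2: T = 129, S = E(K, T) = 72; 153 ⊕ 72 = 209.
P3: T = 130, S = E(K, T) = 120; 202 ⊕ 120 = 178.
P4: T = 131, S = E(K, T) = 104; 182 ⊕ 104 = 222.
P5: T = 132, S = E(K, T) = 24; 17 ⊕ 24 = 9.
P6: T = 133, S = E(K, T) = 8; 166 ⊕ 8 = 174.
Blocks that differ from the original plaintext: P4.

P1 = 51, P2 = 209, P3 = 178, P4 = 222, P5 = 9, P6 = 174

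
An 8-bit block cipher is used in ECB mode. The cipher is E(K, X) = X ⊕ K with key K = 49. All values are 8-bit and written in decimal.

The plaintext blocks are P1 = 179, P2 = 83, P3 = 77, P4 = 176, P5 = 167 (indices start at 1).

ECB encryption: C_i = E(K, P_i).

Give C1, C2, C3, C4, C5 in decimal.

C1 = 130, C2 = 98, C3 = 124, C4 = 129, C5 = 150

C1: E(K, 179) = 130.
C2: E(K, 83) = 98.
C3: E(K, 77) = 124.
C4: E(K, 176) = 129.
C5: E(K, 167) = 150.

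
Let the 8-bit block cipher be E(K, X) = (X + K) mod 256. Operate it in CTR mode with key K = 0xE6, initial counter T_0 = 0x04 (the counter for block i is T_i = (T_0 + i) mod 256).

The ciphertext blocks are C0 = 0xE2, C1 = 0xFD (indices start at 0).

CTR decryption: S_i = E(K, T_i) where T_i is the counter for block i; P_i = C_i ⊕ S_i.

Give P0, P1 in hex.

P0: T = 0x04, S = E(K, T) = 0xEA; 0xE2 ⊕ 0xEA = 0x08.
P1: T = 0x05, S = E(K, T) = 0xEB; 0xFD ⊕ 0xEB = 0x16.

P0 = 0x08, P1 = 0x16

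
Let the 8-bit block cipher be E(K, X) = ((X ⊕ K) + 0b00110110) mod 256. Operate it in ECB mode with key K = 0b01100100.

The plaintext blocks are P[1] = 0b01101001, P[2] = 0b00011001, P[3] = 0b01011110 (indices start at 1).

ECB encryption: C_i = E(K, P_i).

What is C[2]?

C[2]: E(K, 0b00011001) = 0b10110011.

C[2] = 0b10110011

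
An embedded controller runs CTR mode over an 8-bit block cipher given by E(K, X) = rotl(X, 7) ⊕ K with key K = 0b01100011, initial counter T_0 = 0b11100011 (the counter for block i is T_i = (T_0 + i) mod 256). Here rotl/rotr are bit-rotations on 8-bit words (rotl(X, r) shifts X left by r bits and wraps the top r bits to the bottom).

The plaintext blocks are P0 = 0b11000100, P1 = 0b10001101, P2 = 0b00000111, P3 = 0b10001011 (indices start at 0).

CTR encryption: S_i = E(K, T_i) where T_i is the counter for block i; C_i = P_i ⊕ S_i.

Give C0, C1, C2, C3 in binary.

C0 = 0b01010110, C1 = 0b10011100, C2 = 0b10010110, C3 = 0b10011011

C0: T = 0b11100011, S = E(K, T) = 0b10010010; 0b11000100 ⊕ 0b10010010 = 0b01010110.
C1: T = 0b11100100, S = E(K, T) = 0b00010001; 0b10001101 ⊕ 0b00010001 = 0b10011100.
C2: T = 0b11100101, S = E(K, T) = 0b10010001; 0b00000111 ⊕ 0b10010001 = 0b10010110.
C3: T = 0b11100110, S = E(K, T) = 0b00010000; 0b10001011 ⊕ 0b00010000 = 0b10011011.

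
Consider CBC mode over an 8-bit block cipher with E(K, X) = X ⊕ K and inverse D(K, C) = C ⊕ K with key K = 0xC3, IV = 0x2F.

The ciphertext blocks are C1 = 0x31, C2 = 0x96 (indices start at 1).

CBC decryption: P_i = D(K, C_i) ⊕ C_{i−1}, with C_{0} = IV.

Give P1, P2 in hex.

P1 = 0xDD, P2 = 0x64

P1: D(K, 0x31) = 0xF2; 0xF2 ⊕ 0x2F = 0xDD.
P2: D(K, 0x96) = 0x55; 0x55 ⊕ 0x31 = 0x64.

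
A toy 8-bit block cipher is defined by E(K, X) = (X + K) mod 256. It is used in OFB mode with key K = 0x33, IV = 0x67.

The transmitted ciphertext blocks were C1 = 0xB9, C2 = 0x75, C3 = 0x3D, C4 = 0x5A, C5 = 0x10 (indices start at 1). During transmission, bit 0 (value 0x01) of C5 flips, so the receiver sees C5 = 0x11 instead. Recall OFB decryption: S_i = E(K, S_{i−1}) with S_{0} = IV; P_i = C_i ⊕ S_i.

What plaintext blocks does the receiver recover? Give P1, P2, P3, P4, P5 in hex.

Only C5 changed, to 0x11. In OFB, a change in C_i flips the same bit in P_i only; the keystream is unaffected. Decrypting the received ciphertext:
P1: S = E(K, 0x67) = 0x9A; 0xB9 ⊕ 0x9A = 0x23.
P2: S = E(K, 0x9A) = 0xCD; 0x75 ⊕ 0xCD = 0xB8.
P3: S = E(K, 0xCD) = 0x00; 0x3D ⊕ 0x00 = 0x3D.
P4: S = E(K, 0x00) = 0x33; 0x5A ⊕ 0x33 = 0x69.
P5: S = E(K, 0x33) = 0x66; 0x11 ⊕ 0x66 = 0x77.
Blocks that differ from the original plaintext: P5.

P1 = 0x23, P2 = 0xB8, P3 = 0x3D, P4 = 0x69, P5 = 0x77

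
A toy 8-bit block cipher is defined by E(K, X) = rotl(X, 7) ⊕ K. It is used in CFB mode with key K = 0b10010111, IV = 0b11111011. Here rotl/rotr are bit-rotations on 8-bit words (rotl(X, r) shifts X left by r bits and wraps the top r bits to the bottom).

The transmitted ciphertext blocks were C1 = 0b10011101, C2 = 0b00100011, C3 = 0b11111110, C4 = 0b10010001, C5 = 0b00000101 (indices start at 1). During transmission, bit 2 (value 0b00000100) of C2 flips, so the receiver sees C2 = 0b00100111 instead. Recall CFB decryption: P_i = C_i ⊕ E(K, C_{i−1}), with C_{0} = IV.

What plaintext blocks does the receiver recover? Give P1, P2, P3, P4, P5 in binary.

Only C2 changed, to 0b00100111. In CFB, a change in C_i flips the same bit in P_i and garbles P_{i+1}. Decrypting the received ciphertext:
P1: E(K, 0b11111011) = 0b01101010; 0b10011101 ⊕ 0b01101010 = 0b11110111.
P2: E(K, 0b10011101) = 0b01011001; 0b00100111 ⊕ 0b01011001 = 0b01111110.
P3: E(K, 0b00100111) = 0b00000100; 0b11111110 ⊕ 0b00000100 = 0b11111010.
P4: E(K, 0b11111110) = 0b11101000; 0b10010001 ⊕ 0b11101000 = 0b01111001.
P5: E(K, 0b10010001) = 0b01011111; 0b00000101 ⊕ 0b01011111 = 0b01011010.
Blocks that differ from the original plaintext: P2, P3.

P1 = 0b11110111, P2 = 0b01111110, P3 = 0b11111010, P4 = 0b01111001, P5 = 0b01011010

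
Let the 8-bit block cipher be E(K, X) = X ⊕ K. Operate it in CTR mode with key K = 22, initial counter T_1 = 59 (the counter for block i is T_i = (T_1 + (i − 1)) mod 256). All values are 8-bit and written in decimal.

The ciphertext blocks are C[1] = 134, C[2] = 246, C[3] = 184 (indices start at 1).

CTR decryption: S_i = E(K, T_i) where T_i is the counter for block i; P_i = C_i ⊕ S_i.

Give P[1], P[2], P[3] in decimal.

P[1] = 171, P[2] = 220, P[3] = 147

P[1]: T = 59, S = E(K, T) = 45; 134 ⊕ 45 = 171.
P[2]: T = 60, S = E(K, T) = 42; 246 ⊕ 42 = 220.
P[3]: T = 61, S = E(K, T) = 43; 184 ⊕ 43 = 147.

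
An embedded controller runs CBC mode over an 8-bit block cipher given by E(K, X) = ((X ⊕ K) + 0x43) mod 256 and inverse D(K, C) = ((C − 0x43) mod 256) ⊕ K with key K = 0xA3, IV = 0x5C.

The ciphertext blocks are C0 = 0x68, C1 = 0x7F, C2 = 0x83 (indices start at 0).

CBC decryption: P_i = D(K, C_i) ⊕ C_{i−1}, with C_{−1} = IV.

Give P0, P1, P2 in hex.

P0: D(K, 0x68) = 0x86; 0x86 ⊕ 0x5C = 0xDA.
P1: D(K, 0x7F) = 0x9F; 0x9F ⊕ 0x68 = 0xF7.
P2: D(K, 0x83) = 0xE3; 0xE3 ⊕ 0x7F = 0x9C.

P0 = 0xDA, P1 = 0xF7, P2 = 0x9C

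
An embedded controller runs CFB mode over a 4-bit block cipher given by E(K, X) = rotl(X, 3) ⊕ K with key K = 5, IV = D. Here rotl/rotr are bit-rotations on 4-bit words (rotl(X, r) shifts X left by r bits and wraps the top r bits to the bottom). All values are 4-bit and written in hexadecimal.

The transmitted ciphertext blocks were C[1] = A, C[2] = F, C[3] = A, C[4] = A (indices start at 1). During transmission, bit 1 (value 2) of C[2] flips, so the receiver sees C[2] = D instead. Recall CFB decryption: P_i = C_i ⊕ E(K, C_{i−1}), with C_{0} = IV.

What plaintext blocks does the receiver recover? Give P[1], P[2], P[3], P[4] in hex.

P[1] = 1, P[2] = D, P[3] = 1, P[4] = A

Only C[2] changed, to D. In CFB, a change in C_i flips the same bit in P_i and garbles P_{i+1}. Decrypting the received ciphertext:
P[1]: E(K, D) = B; A ⊕ B = 1.
P[2]: E(K, A) = 0; D ⊕ 0 = D.
P[3]: E(K, D) = B; A ⊕ B = 1.
P[4]: E(K, A) = 0; A ⊕ 0 = A.
Blocks that differ from the original plaintext: P[2], P[3].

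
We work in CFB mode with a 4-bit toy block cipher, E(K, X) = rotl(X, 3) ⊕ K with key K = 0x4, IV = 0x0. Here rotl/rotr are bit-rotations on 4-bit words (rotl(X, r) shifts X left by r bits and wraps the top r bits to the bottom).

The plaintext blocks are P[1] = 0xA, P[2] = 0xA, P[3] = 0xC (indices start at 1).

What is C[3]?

C[3] = 0x4

CFB encryption: C_i = P_i ⊕ E(K, C_{i−1}), with C_{0} = IV.
C[1]: E(K, 0x0) = 0x4; 0xA ⊕ 0x4 = 0xE.
C[2]: E(K, 0xE) = 0x3; 0xA ⊕ 0x3 = 0x9.
C[3]: E(K, 0x9) = 0x8; 0xC ⊕ 0x8 = 0x4.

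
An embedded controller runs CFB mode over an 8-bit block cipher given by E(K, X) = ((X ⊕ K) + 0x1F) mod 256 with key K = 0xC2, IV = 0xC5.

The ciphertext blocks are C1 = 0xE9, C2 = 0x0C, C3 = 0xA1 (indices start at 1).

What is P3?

P3 = 0x4C

CFB decryption: P_i = C_i ⊕ E(K, C_{i−1}), with C_{0} = IV.
P3: E(K, 0x0C) = 0xED; 0xA1 ⊕ 0xED = 0x4C.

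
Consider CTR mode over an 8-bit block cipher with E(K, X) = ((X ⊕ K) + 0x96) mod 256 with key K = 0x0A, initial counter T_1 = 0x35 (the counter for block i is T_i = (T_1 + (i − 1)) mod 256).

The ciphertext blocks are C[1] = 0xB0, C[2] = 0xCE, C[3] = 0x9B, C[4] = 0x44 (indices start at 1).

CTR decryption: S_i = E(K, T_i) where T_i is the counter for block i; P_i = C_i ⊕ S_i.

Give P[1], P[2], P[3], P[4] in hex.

P[1]: T = 0x35, S = E(K, T) = 0xD5; 0xB0 ⊕ 0xD5 = 0x65.
P[2]: T = 0x36, S = E(K, T) = 0xD2; 0xCE ⊕ 0xD2 = 0x1C.
P[3]: T = 0x37, S = E(K, T) = 0xD3; 0x9B ⊕ 0xD3 = 0x48.
P[4]: T = 0x38, S = E(K, T) = 0xC8; 0x44 ⊕ 0xC8 = 0x8C.

P[1] = 0x65, P[2] = 0x1C, P[3] = 0x48, P[4] = 0x8C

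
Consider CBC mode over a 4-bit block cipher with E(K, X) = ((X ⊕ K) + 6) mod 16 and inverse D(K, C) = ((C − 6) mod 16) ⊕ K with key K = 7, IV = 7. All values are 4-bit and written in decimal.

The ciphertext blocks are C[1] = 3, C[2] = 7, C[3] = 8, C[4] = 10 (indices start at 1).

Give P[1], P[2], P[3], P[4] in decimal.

CBC decryption: P_i = D(K, C_i) ⊕ C_{i−1}, with C_{0} = IV.
P[1]: D(K, 3) = 10; 10 ⊕ 7 = 13.
P[2]: D(K, 7) = 6; 6 ⊕ 3 = 5.
P[3]: D(K, 8) = 5; 5 ⊕ 7 = 2.
P[4]: D(K, 10) = 3; 3 ⊕ 8 = 11.

P[1] = 13, P[2] = 5, P[3] = 2, P[4] = 11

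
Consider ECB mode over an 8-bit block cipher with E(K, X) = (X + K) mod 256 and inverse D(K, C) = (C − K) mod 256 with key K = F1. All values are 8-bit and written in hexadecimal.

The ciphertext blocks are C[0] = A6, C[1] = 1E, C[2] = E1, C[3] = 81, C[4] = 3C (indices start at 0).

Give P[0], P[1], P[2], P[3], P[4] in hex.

P[0] = B5, P[1] = 2D, P[2] = F0, P[3] = 90, P[4] = 4B

ECB decryption: P_i = D(K, C_i).
P[0]: D(K, A6) = B5.
P[1]: D(K, 1E) = 2D.
P[2]: D(K, E1) = F0.
P[3]: D(K, 81) = 90.
P[4]: D(K, 3C) = 4B.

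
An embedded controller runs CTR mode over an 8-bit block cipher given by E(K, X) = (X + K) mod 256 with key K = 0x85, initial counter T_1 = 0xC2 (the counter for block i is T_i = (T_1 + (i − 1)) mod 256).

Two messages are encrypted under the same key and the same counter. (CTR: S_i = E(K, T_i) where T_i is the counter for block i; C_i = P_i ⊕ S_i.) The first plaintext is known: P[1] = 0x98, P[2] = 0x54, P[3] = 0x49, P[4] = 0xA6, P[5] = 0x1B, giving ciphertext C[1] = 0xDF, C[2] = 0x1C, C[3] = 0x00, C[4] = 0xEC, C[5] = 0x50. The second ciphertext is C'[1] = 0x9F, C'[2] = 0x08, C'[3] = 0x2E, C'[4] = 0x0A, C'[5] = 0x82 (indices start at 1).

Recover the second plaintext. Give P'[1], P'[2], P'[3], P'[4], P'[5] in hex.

In CTR with a reused counter, both messages share the same keystream S_i, so C_i ⊕ C'_i = P_i ⊕ P'_i and thus P'_i = P_i ⊕ C_i ⊕ C'_i.
P'[1]: 0x98 ⊕ 0xDF ⊕ 0x9F = 0xD8.
P'[2]: 0x54 ⊕ 0x1C ⊕ 0x08 = 0x40.
P'[3]: 0x49 ⊕ 0x00 ⊕ 0x2E = 0x67.
P'[4]: 0xA6 ⊕ 0xEC ⊕ 0x0A = 0x40.
P'[5]: 0x1B ⊕ 0x50 ⊕ 0x82 = 0xC9.

P'[1] = 0xD8, P'[2] = 0x40, P'[3] = 0x67, P'[4] = 0x40, P'[5] = 0xC9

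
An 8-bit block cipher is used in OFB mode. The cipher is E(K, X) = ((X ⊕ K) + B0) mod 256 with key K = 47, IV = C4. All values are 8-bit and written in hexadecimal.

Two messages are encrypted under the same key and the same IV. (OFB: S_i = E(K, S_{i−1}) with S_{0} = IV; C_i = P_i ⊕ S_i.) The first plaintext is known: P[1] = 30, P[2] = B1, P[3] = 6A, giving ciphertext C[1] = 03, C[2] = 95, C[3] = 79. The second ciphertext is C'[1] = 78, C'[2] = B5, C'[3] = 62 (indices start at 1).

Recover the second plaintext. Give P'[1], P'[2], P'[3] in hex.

P'[1] = 4B, P'[2] = 91, P'[3] = 71

In OFB with a reused IV, both messages share the same keystream S_i, so C_i ⊕ C'_i = P_i ⊕ P'_i and thus P'_i = P_i ⊕ C_i ⊕ C'_i.
P'[1]: 30 ⊕ 03 ⊕ 78 = 4B.
P'[2]: B1 ⊕ 95 ⊕ B5 = 91.
P'[3]: 6A ⊕ 79 ⊕ 62 = 71.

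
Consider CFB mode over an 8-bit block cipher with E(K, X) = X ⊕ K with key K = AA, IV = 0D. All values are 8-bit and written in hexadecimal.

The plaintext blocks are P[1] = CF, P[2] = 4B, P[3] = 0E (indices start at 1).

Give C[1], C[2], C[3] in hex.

C[1] = 68, C[2] = 89, C[3] = 2D

CFB encryption: C_i = P_i ⊕ E(K, C_{i−1}), with C_{0} = IV.
C[1]: E(K, 0D) = A7; CF ⊕ A7 = 68.
C[2]: E(K, 68) = C2; 4B ⊕ C2 = 89.
C[3]: E(K, 89) = 23; 0E ⊕ 23 = 2D.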